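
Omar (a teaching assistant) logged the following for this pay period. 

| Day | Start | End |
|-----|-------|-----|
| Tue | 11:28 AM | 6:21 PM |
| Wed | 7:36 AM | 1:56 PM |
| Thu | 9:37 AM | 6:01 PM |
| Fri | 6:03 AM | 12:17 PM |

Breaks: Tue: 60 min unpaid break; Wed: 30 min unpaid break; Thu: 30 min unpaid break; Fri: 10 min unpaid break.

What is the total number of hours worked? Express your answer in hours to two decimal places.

25.68 hours

Tue: 11:28 AM–6:21 PM = 6 h 53 min; less 60 min break → 5 h 53 min
Wed: 7:36 AM–1:56 PM = 6 h 20 min; less 30 min break → 5 h 50 min
Thu: 9:37 AM–6:01 PM = 8 h 24 min; less 30 min break → 7 h 54 min
Fri: 6:03 AM–12:17 PM = 6 h 14 min; less 10 min break → 6 h 4 min
Total: 5 h 53 min + 5 h 50 min + 7 h 54 min + 6 h 4 min = 25 h 41 min.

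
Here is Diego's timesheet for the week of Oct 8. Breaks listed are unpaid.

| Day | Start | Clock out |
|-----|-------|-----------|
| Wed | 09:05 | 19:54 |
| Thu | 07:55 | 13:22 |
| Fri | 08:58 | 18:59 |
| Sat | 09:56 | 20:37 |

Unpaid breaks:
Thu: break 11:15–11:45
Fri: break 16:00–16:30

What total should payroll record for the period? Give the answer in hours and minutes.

35 h 58 min

Wed: 09:05–19:54 = 10 h 49 min
Thu: 07:55–13:22 = 5 h 27 min; less 30 min break → 4 h 57 min
Fri: 08:58–18:59 = 10 h 1 min; less 30 min break → 9 h 31 min
Sat: 09:56–20:37 = 10 h 41 min
Total: 10 h 49 min + 4 h 57 min + 9 h 31 min + 10 h 41 min = 35 h 58 min.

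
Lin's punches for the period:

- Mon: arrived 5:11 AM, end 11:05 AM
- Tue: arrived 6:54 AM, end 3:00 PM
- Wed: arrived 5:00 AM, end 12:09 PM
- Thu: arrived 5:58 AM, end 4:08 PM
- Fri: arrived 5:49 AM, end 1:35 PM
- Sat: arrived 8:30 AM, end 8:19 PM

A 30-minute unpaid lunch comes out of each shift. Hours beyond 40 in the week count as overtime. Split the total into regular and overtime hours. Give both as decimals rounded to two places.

Regular 40.00 hours, overtime 7.90 hours

Mon: 5:11 AM–11:05 AM = 5 h 54 min; less 30 min break → 5 h 24 min
Tue: 6:54 AM–3:00 PM = 8 h 6 min; less 30 min break → 7 h 36 min
Wed: 5:00 AM–12:09 PM = 7 h 9 min; less 30 min break → 6 h 39 min
Thu: 5:58 AM–4:08 PM = 10 h 10 min; less 30 min break → 9 h 40 min
Fri: 5:49 AM–1:35 PM = 7 h 46 min; less 30 min break → 7 h 16 min
Sat: 8:30 AM–8:19 PM = 11 h 49 min; less 30 min break → 11 h 19 min
Total worked: 47 h 54 min = 47.90 h.
Threshold 40 h → overtime 7 h 54 min, regular 40 h 0 min.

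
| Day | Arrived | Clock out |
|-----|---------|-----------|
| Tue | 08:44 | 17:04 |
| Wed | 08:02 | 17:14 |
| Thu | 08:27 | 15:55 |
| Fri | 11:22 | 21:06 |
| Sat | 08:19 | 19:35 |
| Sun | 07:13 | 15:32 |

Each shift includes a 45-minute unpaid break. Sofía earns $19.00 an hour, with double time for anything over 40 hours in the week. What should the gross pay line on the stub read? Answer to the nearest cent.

Tue: 08:44–17:04 = 8 h 20 min; less 45 min break → 7 h 35 min
Wed: 08:02–17:14 = 9 h 12 min; less 45 min break → 8 h 27 min
Thu: 08:27–15:55 = 7 h 28 min; less 45 min break → 6 h 43 min
Fri: 11:22–21:06 = 9 h 44 min; less 45 min break → 8 h 59 min
Sat: 08:19–19:35 = 11 h 16 min; less 45 min break → 10 h 31 min
Sun: 07:13–15:32 = 8 h 19 min; less 45 min break → 7 h 34 min
Total worked: 49 h 49 min = 2989 min.
Regular 40 h 0 min = 2400 min at $19.00/h; overtime 9 h 49 min = 589 min at $38.00/h.
Pay = (2400 × $19.00 + 589 × $38.00) ÷ 60 = $1133.03.

$1133.03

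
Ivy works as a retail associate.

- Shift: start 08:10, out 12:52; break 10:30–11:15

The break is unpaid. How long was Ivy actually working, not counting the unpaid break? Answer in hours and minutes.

3 h 57 min

Shift: 08:10–12:52 = 4 h 42 min; less 45 min break → 3 h 57 min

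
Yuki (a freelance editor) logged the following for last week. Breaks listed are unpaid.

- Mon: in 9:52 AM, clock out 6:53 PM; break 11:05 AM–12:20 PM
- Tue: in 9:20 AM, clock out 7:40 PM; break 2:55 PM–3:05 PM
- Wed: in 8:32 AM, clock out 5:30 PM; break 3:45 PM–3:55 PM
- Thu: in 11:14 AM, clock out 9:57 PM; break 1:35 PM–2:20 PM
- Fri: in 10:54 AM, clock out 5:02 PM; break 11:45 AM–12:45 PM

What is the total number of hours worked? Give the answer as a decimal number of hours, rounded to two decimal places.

41.83 hours

Mon: 9:52 AM–6:53 PM = 9 h 1 min; less 75 min break → 7 h 46 min
Tue: 9:20 AM–7:40 PM = 10 h 20 min; less 10 min break → 10 h 10 min
Wed: 8:32 AM–5:30 PM = 8 h 58 min; less 10 min break → 8 h 48 min
Thu: 11:14 AM–9:57 PM = 10 h 43 min; less 45 min break → 9 h 58 min
Fri: 10:54 AM–5:02 PM = 6 h 8 min; less 60 min break → 5 h 8 min
Total: 7 h 46 min + 10 h 10 min + 8 h 48 min + 9 h 58 min + 5 h 8 min = 41 h 50 min.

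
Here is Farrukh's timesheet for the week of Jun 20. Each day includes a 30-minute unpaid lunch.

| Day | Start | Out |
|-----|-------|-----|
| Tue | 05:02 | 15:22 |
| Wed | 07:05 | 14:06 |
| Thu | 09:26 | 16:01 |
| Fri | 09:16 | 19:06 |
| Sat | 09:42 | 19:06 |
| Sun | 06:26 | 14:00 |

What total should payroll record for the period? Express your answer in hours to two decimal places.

Tue: 05:02–15:22 = 10 h 20 min; less 30 min break → 9 h 50 min
Wed: 07:05–14:06 = 7 h 1 min; less 30 min break → 6 h 31 min
Thu: 09:26–16:01 = 6 h 35 min; less 30 min break → 6 h 5 min
Fri: 09:16–19:06 = 9 h 50 min; less 30 min break → 9 h 20 min
Sat: 09:42–19:06 = 9 h 24 min; less 30 min break → 8 h 54 min
Sun: 06:26–14:00 = 7 h 34 min; less 30 min break → 7 h 4 min
Total: 9 h 50 min + 6 h 31 min + 6 h 5 min + 9 h 20 min + 8 h 54 min + 7 h 4 min = 47 h 44 min.

47.73 hours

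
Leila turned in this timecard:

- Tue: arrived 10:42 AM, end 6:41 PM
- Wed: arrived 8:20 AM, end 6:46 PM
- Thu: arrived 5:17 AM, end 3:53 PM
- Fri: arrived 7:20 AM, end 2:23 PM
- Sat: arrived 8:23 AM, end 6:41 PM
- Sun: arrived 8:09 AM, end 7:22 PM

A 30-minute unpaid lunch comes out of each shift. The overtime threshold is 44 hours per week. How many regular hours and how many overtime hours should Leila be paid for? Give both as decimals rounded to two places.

Regular 44.00 hours, overtime 10.58 hours

Tue: 10:42 AM–6:41 PM = 7 h 59 min; less 30 min break → 7 h 29 min
Wed: 8:20 AM–6:46 PM = 10 h 26 min; less 30 min break → 9 h 56 min
Thu: 5:17 AM–3:53 PM = 10 h 36 min; less 30 min break → 10 h 6 min
Fri: 7:20 AM–2:23 PM = 7 h 3 min; less 30 min break → 6 h 33 min
Sat: 8:23 AM–6:41 PM = 10 h 18 min; less 30 min break → 9 h 48 min
Sun: 8:09 AM–7:22 PM = 11 h 13 min; less 30 min break → 10 h 43 min
Total worked: 54 h 35 min = 54.58 h.
Threshold 44 h → overtime 10 h 35 min, regular 44 h 0 min.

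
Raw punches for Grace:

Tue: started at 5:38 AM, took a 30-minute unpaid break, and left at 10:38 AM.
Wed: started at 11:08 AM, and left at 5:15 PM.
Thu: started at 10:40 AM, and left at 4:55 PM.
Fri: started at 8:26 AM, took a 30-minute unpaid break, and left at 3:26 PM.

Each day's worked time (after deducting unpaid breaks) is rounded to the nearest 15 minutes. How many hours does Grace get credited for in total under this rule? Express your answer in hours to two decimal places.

Tue: 5:38 AM–10:38 AM = 5 h 0 min − 30 min = 4 h 30 min → rounds to 4 h 30 min
Wed: 11:08 AM–5:15 PM = 6 h 7 min → rounds to 6 h 0 min
Thu: 10:40 AM–4:55 PM = 6 h 15 min → rounds to 6 h 15 min
Fri: 8:26 AM–3:26 PM = 7 h 0 min − 30 min = 6 h 30 min → rounds to 6 h 30 min
Total credited: 23 h 15 min.

23.25 hours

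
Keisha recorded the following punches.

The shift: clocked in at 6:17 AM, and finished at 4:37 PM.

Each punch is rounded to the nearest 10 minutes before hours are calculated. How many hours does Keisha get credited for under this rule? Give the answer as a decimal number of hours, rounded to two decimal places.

10.33 hours

The shift: in 6:17 AM→6:20 AM, out 4:37 PM→4:40 PM; 10 h 20 min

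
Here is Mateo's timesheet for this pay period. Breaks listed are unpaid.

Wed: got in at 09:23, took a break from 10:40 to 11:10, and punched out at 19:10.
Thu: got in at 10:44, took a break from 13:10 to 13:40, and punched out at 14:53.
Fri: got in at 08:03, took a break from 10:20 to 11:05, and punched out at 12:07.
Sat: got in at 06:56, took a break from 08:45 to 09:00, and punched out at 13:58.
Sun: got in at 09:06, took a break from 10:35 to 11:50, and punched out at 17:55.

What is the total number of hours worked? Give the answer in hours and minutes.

30 h 36 min

Wed: 09:23–19:10 = 9 h 47 min; less 30 min break → 9 h 17 min
Thu: 10:44–14:53 = 4 h 9 min; less 30 min break → 3 h 39 min
Fri: 08:03–12:07 = 4 h 4 min; less 45 min break → 3 h 19 min
Sat: 06:56–13:58 = 7 h 2 min; less 15 min break → 6 h 47 min
Sun: 09:06–17:55 = 8 h 49 min; less 75 min break → 7 h 34 min
Total: 9 h 17 min + 3 h 39 min + 3 h 19 min + 6 h 47 min + 7 h 34 min = 30 h 36 min.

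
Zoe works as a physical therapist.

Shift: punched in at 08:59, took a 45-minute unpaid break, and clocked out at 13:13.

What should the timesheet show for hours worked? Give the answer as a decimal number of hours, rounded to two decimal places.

Shift: 08:59–13:13 = 4 h 14 min; less 45 min break → 3 h 29 min

3.48 hours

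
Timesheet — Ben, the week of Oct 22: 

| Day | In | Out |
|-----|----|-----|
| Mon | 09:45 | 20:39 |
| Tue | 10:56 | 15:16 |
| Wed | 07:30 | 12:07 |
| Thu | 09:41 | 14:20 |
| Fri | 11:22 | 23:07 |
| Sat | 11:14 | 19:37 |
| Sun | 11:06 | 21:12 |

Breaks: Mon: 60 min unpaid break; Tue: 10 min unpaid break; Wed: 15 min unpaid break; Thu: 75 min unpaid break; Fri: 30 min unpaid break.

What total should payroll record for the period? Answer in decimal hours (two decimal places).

51.57 hours

Mon: 09:45–20:39 = 10 h 54 min; less 60 min break → 9 h 54 min
Tue: 10:56–15:16 = 4 h 20 min; less 10 min break → 4 h 10 min
Wed: 07:30–12:07 = 4 h 37 min; less 15 min break → 4 h 22 min
Thu: 09:41–14:20 = 4 h 39 min; less 75 min break → 3 h 24 min
Fri: 11:22–23:07 = 11 h 45 min; less 30 min break → 11 h 15 min
Sat: 11:14–19:37 = 8 h 23 min
Sun: 11:06–21:12 = 10 h 6 min
Total: 9 h 54 min + 4 h 10 min + 4 h 22 min + 3 h 24 min + 11 h 15 min + 8 h 23 min + 10 h 6 min = 51 h 34 min.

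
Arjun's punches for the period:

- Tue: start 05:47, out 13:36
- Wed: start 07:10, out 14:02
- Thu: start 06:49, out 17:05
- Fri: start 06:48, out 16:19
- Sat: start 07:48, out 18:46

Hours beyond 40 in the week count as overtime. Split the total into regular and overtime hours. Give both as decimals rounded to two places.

Regular 40.00 hours, overtime 5.43 hours

Tue: 05:47–13:36 = 7 h 49 min
Wed: 07:10–14:02 = 6 h 52 min
Thu: 06:49–17:05 = 10 h 16 min
Fri: 06:48–16:19 = 9 h 31 min
Sat: 07:48–18:46 = 10 h 58 min
Total worked: 45 h 26 min = 45.43 h.
Threshold 40 h → overtime 5 h 26 min, regular 40 h 0 min.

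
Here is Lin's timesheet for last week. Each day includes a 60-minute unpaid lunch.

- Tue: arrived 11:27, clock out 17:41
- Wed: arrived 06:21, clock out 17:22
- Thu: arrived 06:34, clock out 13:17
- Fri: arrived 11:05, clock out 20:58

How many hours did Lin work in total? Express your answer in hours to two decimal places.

29.85 hours

Tue: 11:27–17:41 = 6 h 14 min; less 60 min break → 5 h 14 min
Wed: 06:21–17:22 = 11 h 1 min; less 60 min break → 10 h 1 min
Thu: 06:34–13:17 = 6 h 43 min; less 60 min break → 5 h 43 min
Fri: 11:05–20:58 = 9 h 53 min; less 60 min break → 8 h 53 min
Total: 5 h 14 min + 10 h 1 min + 5 h 43 min + 8 h 53 min = 29 h 51 min.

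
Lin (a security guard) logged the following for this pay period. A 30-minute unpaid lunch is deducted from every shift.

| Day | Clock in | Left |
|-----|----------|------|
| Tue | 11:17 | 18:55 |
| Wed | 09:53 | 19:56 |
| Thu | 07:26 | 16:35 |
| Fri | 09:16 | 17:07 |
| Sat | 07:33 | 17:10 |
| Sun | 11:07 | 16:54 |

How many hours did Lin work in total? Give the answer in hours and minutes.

Tue: 11:17–18:55 = 7 h 38 min; less 30 min break → 7 h 8 min
Wed: 09:53–19:56 = 10 h 3 min; less 30 min break → 9 h 33 min
Thu: 07:26–16:35 = 9 h 9 min; less 30 min break → 8 h 39 min
Fri: 09:16–17:07 = 7 h 51 min; less 30 min break → 7 h 21 min
Sat: 07:33–17:10 = 9 h 37 min; less 30 min break → 9 h 7 min
Sun: 11:07–16:54 = 5 h 47 min; less 30 min break → 5 h 17 min
Total: 7 h 8 min + 9 h 33 min + 8 h 39 min + 7 h 21 min + 9 h 7 min + 5 h 17 min = 47 h 5 min.

47 h 5 min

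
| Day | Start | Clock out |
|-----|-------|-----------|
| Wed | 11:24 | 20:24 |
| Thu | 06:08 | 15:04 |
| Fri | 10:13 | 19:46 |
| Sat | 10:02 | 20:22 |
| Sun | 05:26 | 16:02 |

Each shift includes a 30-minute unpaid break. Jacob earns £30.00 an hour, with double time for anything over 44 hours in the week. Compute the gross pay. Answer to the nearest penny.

£1435.00

Wed: 11:24–20:24 = 9 h 0 min; less 30 min break → 8 h 30 min
Thu: 06:08–15:04 = 8 h 56 min; less 30 min break → 8 h 26 min
Fri: 10:13–19:46 = 9 h 33 min; less 30 min break → 9 h 3 min
Sat: 10:02–20:22 = 10 h 20 min; less 30 min break → 9 h 50 min
Sun: 05:26–16:02 = 10 h 36 min; less 30 min break → 10 h 6 min
Total worked: 45 h 55 min = 2755 min.
Regular 44 h 0 min = 2640 min at £30.00/h; overtime 1 h 55 min = 115 min at £60.00/h.
Pay = (2640 × £30.00 + 115 × £60.00) ÷ 60 = £1435.00.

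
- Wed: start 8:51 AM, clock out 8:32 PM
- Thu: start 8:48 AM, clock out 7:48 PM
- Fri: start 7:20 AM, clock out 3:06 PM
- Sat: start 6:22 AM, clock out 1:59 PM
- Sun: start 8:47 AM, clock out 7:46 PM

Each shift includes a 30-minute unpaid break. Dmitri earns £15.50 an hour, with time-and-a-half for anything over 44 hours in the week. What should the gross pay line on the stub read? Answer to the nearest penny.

£741.29

Wed: 8:51 AM–8:32 PM = 11 h 41 min; less 30 min break → 11 h 11 min
Thu: 8:48 AM–7:48 PM = 11 h 0 min; less 30 min break → 10 h 30 min
Fri: 7:20 AM–3:06 PM = 7 h 46 min; less 30 min break → 7 h 16 min
Sat: 6:22 AM–1:59 PM = 7 h 37 min; less 30 min break → 7 h 7 min
Sun: 8:47 AM–7:46 PM = 10 h 59 min; less 30 min break → 10 h 29 min
Total worked: 46 h 33 min = 2793 min.
Regular 44 h 0 min = 2640 min at £15.50/h; overtime 2 h 33 min = 153 min at £23.25/h.
Pay = (2640 × £15.50 + 153 × £23.25) ÷ 60 = £741.29.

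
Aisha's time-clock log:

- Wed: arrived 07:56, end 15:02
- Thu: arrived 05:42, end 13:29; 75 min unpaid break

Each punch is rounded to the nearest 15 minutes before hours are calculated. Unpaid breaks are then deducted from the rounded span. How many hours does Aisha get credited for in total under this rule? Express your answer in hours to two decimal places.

13.50 hours

Wed: in 07:56→08:00, out 15:02→15:00; 7 h 0 min
Thu: in 05:42→05:45, out 13:29→13:30; 7 h 45 min − 75 min = 6 h 30 min
Total credited: 13 h 30 min.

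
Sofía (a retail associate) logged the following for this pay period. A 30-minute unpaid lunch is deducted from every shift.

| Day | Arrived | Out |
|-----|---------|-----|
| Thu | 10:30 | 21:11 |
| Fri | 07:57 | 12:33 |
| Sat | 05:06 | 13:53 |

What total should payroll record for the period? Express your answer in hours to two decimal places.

Thu: 10:30–21:11 = 10 h 41 min; less 30 min break → 10 h 11 min
Fri: 07:57–12:33 = 4 h 36 min; less 30 min break → 4 h 6 min
Sat: 05:06–13:53 = 8 h 47 min; less 30 min break → 8 h 17 min
Total: 10 h 11 min + 4 h 6 min + 8 h 17 min = 22 h 34 min.

22.57 hours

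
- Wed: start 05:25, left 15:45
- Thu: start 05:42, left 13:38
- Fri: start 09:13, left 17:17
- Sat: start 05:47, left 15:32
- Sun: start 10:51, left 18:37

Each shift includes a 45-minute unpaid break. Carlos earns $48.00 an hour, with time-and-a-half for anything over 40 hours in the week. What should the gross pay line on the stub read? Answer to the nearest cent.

Wed: 05:25–15:45 = 10 h 20 min; less 45 min break → 9 h 35 min
Thu: 05:42–13:38 = 7 h 56 min; less 45 min break → 7 h 11 min
Fri: 09:13–17:17 = 8 h 4 min; less 45 min break → 7 h 19 min
Sat: 05:47–15:32 = 9 h 45 min; less 45 min break → 9 h 0 min
Sun: 10:51–18:37 = 7 h 46 min; less 45 min break → 7 h 1 min
Total worked: 40 h 6 min = 2406 min.
Regular 40 h 0 min = 2400 min at $48.00/h; overtime 0 h 6 min = 6 min at $72.00/h.
Pay = (2400 × $48.00 + 6 × $72.00) ÷ 60 = $1927.20.

$1927.20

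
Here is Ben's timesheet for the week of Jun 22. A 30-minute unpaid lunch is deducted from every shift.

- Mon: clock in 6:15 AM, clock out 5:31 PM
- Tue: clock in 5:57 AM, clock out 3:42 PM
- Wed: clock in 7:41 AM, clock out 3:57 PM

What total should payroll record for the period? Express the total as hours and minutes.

Mon: 6:15 AM–5:31 PM = 11 h 16 min; less 30 min break → 10 h 46 min
Tue: 5:57 AM–3:42 PM = 9 h 45 min; less 30 min break → 9 h 15 min
Wed: 7:41 AM–3:57 PM = 8 h 16 min; less 30 min break → 7 h 46 min
Total: 10 h 46 min + 9 h 15 min + 7 h 46 min = 27 h 47 min.

27 h 47 min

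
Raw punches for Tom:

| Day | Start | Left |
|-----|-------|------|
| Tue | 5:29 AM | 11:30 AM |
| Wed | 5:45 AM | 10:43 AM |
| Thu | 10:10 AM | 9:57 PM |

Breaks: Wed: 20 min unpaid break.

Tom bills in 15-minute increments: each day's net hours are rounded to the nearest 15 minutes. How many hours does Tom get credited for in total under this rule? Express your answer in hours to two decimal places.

Tue: 5:29 AM–11:30 AM = 6 h 1 min → rounds to 6 h 0 min
Wed: 5:45 AM–10:43 AM = 4 h 58 min − 20 min = 4 h 38 min → rounds to 4 h 45 min
Thu: 10:10 AM–9:57 PM = 11 h 47 min → rounds to 11 h 45 min
Total credited: 22 h 30 min.

22.50 hours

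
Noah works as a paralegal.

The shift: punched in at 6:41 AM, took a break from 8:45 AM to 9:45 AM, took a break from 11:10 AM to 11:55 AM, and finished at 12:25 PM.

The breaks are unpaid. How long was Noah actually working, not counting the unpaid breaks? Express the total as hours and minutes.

3 h 59 min

The shift: 6:41 AM–12:25 PM = 5 h 44 min; less 105 min break → 3 h 59 min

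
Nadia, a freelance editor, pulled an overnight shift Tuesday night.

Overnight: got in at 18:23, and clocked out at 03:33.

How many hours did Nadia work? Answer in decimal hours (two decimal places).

9.17 hours

Overnight: 18:23 → midnight = 5 h 37 min; midnight → 03:33 = 3 h 33 min; span 9 h 10 min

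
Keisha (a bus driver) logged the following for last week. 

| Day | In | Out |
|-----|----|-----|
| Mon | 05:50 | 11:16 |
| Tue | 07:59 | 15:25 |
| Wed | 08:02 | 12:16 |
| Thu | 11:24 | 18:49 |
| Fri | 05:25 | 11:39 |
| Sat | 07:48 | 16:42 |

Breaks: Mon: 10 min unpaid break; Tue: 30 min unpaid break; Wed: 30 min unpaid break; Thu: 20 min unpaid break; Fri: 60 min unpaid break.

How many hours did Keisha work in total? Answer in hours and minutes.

Mon: 05:50–11:16 = 5 h 26 min; less 10 min break → 5 h 16 min
Tue: 07:59–15:25 = 7 h 26 min; less 30 min break → 6 h 56 min
Wed: 08:02–12:16 = 4 h 14 min; less 30 min break → 3 h 44 min
Thu: 11:24–18:49 = 7 h 25 min; less 20 min break → 7 h 5 min
Fri: 05:25–11:39 = 6 h 14 min; less 60 min break → 5 h 14 min
Sat: 07:48–16:42 = 8 h 54 min
Total: 5 h 16 min + 6 h 56 min + 3 h 44 min + 7 h 5 min + 5 h 14 min + 8 h 54 min = 37 h 9 min.

37 h 9 min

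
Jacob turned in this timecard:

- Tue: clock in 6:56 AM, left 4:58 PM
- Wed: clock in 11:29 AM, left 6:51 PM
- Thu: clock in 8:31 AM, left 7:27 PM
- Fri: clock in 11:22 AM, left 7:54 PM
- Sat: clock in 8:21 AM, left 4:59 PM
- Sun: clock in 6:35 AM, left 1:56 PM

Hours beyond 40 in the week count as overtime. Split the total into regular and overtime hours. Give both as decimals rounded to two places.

Tue: 6:56 AM–4:58 PM = 10 h 2 min
Wed: 11:29 AM–6:51 PM = 7 h 22 min
Thu: 8:31 AM–7:27 PM = 10 h 56 min
Fri: 11:22 AM–7:54 PM = 8 h 32 min
Sat: 8:21 AM–4:59 PM = 8 h 38 min
Sun: 6:35 AM–1:56 PM = 7 h 21 min
Total worked: 52 h 51 min = 52.85 h.
Threshold 40 h → overtime 12 h 51 min, regular 40 h 0 min.

Regular 40.00 hours, overtime 12.85 hours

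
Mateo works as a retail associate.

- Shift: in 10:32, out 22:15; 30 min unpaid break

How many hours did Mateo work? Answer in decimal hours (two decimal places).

Shift: 10:32–22:15 = 11 h 43 min; less 30 min break → 11 h 13 min

11.22 hours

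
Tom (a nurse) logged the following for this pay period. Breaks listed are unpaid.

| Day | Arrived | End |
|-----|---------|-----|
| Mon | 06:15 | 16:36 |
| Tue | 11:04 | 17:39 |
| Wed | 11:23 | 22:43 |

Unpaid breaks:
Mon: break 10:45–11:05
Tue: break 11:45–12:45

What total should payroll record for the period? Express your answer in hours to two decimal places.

26.93 hours

Mon: 06:15–16:36 = 10 h 21 min; less 20 min break → 10 h 1 min
Tue: 11:04–17:39 = 6 h 35 min; less 60 min break → 5 h 35 min
Wed: 11:23–22:43 = 11 h 20 min
Total: 10 h 1 min + 5 h 35 min + 11 h 20 min = 26 h 56 min.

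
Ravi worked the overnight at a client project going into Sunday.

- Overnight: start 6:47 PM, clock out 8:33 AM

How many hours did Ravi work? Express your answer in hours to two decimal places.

13.77 hours

Overnight: 6:47 PM → midnight = 5 h 13 min; midnight → 8:33 AM = 8 h 33 min; span 13 h 46 min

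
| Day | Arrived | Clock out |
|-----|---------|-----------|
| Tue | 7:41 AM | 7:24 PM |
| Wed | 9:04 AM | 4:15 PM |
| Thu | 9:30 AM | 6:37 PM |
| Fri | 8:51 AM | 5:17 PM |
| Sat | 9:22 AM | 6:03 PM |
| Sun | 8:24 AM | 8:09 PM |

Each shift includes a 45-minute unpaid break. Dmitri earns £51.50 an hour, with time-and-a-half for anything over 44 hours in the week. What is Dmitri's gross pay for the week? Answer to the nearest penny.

Tue: 7:41 AM–7:24 PM = 11 h 43 min; less 45 min break → 10 h 58 min
Wed: 9:04 AM–4:15 PM = 7 h 11 min; less 45 min break → 6 h 26 min
Thu: 9:30 AM–6:37 PM = 9 h 7 min; less 45 min break → 8 h 22 min
Fri: 8:51 AM–5:17 PM = 8 h 26 min; less 45 min break → 7 h 41 min
Sat: 9:22 AM–6:03 PM = 8 h 41 min; less 45 min break → 7 h 56 min
Sun: 8:24 AM–8:09 PM = 11 h 45 min; less 45 min break → 11 h 0 min
Total worked: 52 h 23 min = 3143 min.
Regular 44 h 0 min = 2640 min at £51.50/h; overtime 8 h 23 min = 503 min at £77.25/h.
Pay = (2640 × £51.50 + 503 × £77.25) ÷ 60 = £2913.61.

£2913.61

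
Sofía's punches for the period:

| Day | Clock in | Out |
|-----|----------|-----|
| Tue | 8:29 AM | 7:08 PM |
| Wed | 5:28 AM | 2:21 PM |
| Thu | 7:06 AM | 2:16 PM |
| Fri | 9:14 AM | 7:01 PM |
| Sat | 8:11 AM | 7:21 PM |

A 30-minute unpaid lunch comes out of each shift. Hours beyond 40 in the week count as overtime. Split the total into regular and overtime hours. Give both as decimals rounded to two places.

Tue: 8:29 AM–7:08 PM = 10 h 39 min; less 30 min break → 10 h 9 min
Wed: 5:28 AM–2:21 PM = 8 h 53 min; less 30 min break → 8 h 23 min
Thu: 7:06 AM–2:16 PM = 7 h 10 min; less 30 min break → 6 h 40 min
Fri: 9:14 AM–7:01 PM = 9 h 47 min; less 30 min break → 9 h 17 min
Sat: 8:11 AM–7:21 PM = 11 h 10 min; less 30 min break → 10 h 40 min
Total worked: 45 h 9 min = 45.15 h.
Threshold 40 h → overtime 5 h 9 min, regular 40 h 0 min.

Regular 40.00 hours, overtime 5.15 hours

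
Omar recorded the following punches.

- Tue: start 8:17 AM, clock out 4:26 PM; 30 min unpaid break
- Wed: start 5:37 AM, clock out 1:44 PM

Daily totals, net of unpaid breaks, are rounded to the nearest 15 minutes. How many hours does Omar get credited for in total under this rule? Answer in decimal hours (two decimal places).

15.75 hours

Tue: 8:17 AM–4:26 PM = 8 h 9 min − 30 min = 7 h 39 min → rounds to 7 h 45 min
Wed: 5:37 AM–1:44 PM = 8 h 7 min → rounds to 8 h 0 min
Total credited: 15 h 45 min.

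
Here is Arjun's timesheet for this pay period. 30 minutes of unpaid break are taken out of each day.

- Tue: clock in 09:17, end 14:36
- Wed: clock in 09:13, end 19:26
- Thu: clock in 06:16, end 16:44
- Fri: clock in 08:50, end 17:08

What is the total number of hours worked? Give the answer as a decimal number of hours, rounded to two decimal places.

32.30 hours

Tue: 09:17–14:36 = 5 h 19 min; less 30 min break → 4 h 49 min
Wed: 09:13–19:26 = 10 h 13 min; less 30 min break → 9 h 43 min
Thu: 06:16–16:44 = 10 h 28 min; less 30 min break → 9 h 58 min
Fri: 08:50–17:08 = 8 h 18 min; less 30 min break → 7 h 48 min
Total: 4 h 49 min + 9 h 43 min + 9 h 58 min + 7 h 48 min = 32 h 18 min.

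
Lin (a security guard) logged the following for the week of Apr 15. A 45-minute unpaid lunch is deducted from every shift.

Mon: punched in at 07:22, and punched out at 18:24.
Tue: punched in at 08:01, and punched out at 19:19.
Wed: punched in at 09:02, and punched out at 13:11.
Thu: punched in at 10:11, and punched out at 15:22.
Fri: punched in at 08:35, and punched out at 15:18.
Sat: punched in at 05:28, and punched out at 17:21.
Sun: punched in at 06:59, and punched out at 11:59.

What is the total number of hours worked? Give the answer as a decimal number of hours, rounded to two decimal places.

50.02 hours

Mon: 07:22–18:24 = 11 h 2 min; less 45 min break → 10 h 17 min
Tue: 08:01–19:19 = 11 h 18 min; less 45 min break → 10 h 33 min
Wed: 09:02–13:11 = 4 h 9 min; less 45 min break → 3 h 24 min
Thu: 10:11–15:22 = 5 h 11 min; less 45 min break → 4 h 26 min
Fri: 08:35–15:18 = 6 h 43 min; less 45 min break → 5 h 58 min
Sat: 05:28–17:21 = 11 h 53 min; less 45 min break → 11 h 8 min
Sun: 06:59–11:59 = 5 h 0 min; less 45 min break → 4 h 15 min
Total: 10 h 17 min + 10 h 33 min + 3 h 24 min + 4 h 26 min + 5 h 58 min + 11 h 8 min + 4 h 15 min = 50 h 1 min.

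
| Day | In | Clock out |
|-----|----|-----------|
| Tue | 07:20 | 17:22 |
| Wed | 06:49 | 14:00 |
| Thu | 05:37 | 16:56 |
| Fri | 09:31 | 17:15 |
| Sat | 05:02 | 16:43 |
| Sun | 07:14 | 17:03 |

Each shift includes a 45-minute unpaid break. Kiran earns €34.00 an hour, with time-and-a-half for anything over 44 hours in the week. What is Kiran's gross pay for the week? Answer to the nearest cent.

Tue: 07:20–17:22 = 10 h 2 min; less 45 min break → 9 h 17 min
Wed: 06:49–14:00 = 7 h 11 min; less 45 min break → 6 h 26 min
Thu: 05:37–16:56 = 11 h 19 min; less 45 min break → 10 h 34 min
Fri: 09:31–17:15 = 7 h 44 min; less 45 min break → 6 h 59 min
Sat: 05:02–16:43 = 11 h 41 min; less 45 min break → 10 h 56 min
Sun: 07:14–17:03 = 9 h 49 min; less 45 min break → 9 h 4 min
Total worked: 53 h 16 min = 3196 min.
Regular 44 h 0 min = 2640 min at €34.00/h; overtime 9 h 16 min = 556 min at €51.00/h.
Pay = (2640 × €34.00 + 556 × €51.00) ÷ 60 = €1968.60.

€1968.60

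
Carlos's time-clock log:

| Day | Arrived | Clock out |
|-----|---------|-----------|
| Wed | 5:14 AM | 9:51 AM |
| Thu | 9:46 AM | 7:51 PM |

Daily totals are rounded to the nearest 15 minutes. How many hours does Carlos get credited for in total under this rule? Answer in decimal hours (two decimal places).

14.50 hours

Wed: 5:14 AM–9:51 AM = 4 h 37 min → rounds to 4 h 30 min
Thu: 9:46 AM–7:51 PM = 10 h 5 min → rounds to 10 h 0 min
Total credited: 14 h 30 min.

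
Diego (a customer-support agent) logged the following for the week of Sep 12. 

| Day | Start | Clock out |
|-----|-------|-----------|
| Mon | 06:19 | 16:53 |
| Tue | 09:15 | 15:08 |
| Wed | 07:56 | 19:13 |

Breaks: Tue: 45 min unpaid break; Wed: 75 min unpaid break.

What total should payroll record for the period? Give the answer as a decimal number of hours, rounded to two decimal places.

25.73 hours

Mon: 06:19–16:53 = 10 h 34 min
Tue: 09:15–15:08 = 5 h 53 min; less 45 min break → 5 h 8 min
Wed: 07:56–19:13 = 11 h 17 min; less 75 min break → 10 h 2 min
Total: 10 h 34 min + 5 h 8 min + 10 h 2 min = 25 h 44 min.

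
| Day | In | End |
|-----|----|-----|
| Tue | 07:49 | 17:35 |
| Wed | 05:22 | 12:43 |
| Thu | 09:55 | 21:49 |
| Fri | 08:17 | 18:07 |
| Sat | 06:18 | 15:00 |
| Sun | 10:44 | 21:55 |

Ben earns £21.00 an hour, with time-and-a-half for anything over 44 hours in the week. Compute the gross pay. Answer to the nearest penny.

£1388.10

Tue: 07:49–17:35 = 9 h 46 min
Wed: 05:22–12:43 = 7 h 21 min
Thu: 09:55–21:49 = 11 h 54 min
Fri: 08:17–18:07 = 9 h 50 min
Sat: 06:18–15:00 = 8 h 42 min
Sun: 10:44–21:55 = 11 h 11 min
Total worked: 58 h 44 min = 3524 min.
Regular 44 h 0 min = 2640 min at £21.00/h; overtime 14 h 44 min = 884 min at £31.50/h.
Pay = (2640 × £21.00 + 884 × £31.50) ÷ 60 = £1388.10.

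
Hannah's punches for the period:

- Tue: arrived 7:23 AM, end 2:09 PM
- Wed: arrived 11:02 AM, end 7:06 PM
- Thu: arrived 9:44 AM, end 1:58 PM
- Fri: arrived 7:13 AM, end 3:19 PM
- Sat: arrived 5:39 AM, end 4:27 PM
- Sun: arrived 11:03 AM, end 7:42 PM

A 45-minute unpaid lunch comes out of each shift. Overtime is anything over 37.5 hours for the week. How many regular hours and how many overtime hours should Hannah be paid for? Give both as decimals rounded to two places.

Tue: 7:23 AM–2:09 PM = 6 h 46 min; less 45 min break → 6 h 1 min
Wed: 11:02 AM–7:06 PM = 8 h 4 min; less 45 min break → 7 h 19 min
Thu: 9:44 AM–1:58 PM = 4 h 14 min; less 45 min break → 3 h 29 min
Fri: 7:13 AM–3:19 PM = 8 h 6 min; less 45 min break → 7 h 21 min
Sat: 5:39 AM–4:27 PM = 10 h 48 min; less 45 min break → 10 h 3 min
Sun: 11:03 AM–7:42 PM = 8 h 39 min; less 45 min break → 7 h 54 min
Total worked: 42 h 7 min = 42.12 h.
Threshold 37.5 h → overtime 4 h 37 min, regular 37 h 30 min.

Regular 37.50 hours, overtime 4.62 hours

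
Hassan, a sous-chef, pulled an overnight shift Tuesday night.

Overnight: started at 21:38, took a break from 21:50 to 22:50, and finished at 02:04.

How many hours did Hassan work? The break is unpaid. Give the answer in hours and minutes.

Overnight: 21:38 → midnight = 2 h 22 min; midnight → 02:04 = 2 h 4 min; span 4 h 26 min; less 60 min break → 3 h 26 min

3 h 26 min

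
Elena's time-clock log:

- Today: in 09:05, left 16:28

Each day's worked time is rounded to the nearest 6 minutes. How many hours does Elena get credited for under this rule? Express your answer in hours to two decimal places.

7.40 hours

Today: 09:05–16:28 = 7 h 23 min → rounds to 7 h 24 min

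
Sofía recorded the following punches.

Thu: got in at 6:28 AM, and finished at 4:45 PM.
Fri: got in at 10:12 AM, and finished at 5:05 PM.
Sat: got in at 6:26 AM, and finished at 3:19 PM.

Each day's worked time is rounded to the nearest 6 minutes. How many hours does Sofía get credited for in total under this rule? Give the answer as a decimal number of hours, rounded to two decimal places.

26.10 hours

Thu: 6:28 AM–4:45 PM = 10 h 17 min → rounds to 10 h 18 min
Fri: 10:12 AM–5:05 PM = 6 h 53 min → rounds to 6 h 54 min
Sat: 6:26 AM–3:19 PM = 8 h 53 min → rounds to 8 h 54 min
Total credited: 26 h 6 min.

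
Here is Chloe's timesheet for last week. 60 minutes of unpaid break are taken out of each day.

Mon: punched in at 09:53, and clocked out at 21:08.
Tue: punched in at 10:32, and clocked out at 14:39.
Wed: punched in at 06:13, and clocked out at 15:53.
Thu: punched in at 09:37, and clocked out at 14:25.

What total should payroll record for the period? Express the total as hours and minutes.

Mon: 09:53–21:08 = 11 h 15 min; less 60 min break → 10 h 15 min
Tue: 10:32–14:39 = 4 h 7 min; less 60 min break → 3 h 7 min
Wed: 06:13–15:53 = 9 h 40 min; less 60 min break → 8 h 40 min
Thu: 09:37–14:25 = 4 h 48 min; less 60 min break → 3 h 48 min
Total: 10 h 15 min + 3 h 7 min + 8 h 40 min + 3 h 48 min = 25 h 50 min.

25 h 50 min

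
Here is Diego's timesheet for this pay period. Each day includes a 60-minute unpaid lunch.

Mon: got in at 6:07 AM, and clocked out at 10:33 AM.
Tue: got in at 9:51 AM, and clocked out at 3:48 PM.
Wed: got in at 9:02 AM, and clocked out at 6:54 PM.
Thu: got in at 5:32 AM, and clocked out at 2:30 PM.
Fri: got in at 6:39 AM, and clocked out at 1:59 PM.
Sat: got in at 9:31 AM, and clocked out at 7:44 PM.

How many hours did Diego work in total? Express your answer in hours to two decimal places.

Mon: 6:07 AM–10:33 AM = 4 h 26 min; less 60 min break → 3 h 26 min
Tue: 9:51 AM–3:48 PM = 5 h 57 min; less 60 min break → 4 h 57 min
Wed: 9:02 AM–6:54 PM = 9 h 52 min; less 60 min break → 8 h 52 min
Thu: 5:32 AM–2:30 PM = 8 h 58 min; less 60 min break → 7 h 58 min
Fri: 6:39 AM–1:59 PM = 7 h 20 min; less 60 min break → 6 h 20 min
Sat: 9:31 AM–7:44 PM = 10 h 13 min; less 60 min break → 9 h 13 min
Total: 3 h 26 min + 4 h 57 min + 8 h 52 min + 7 h 58 min + 6 h 20 min + 9 h 13 min = 40 h 46 min.

40.77 hours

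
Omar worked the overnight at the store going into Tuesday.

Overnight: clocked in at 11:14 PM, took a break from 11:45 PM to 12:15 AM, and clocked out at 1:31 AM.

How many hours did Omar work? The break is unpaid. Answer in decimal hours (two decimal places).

1.78 hours

Overnight: 11:14 PM → midnight = 0 h 46 min; midnight → 1:31 AM = 1 h 31 min; span 2 h 17 min; less 30 min break → 1 h 47 min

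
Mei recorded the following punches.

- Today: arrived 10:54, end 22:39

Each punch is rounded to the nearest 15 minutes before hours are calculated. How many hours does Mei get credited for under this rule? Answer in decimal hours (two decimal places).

11.75 hours

Today: in 10:54→11:00, out 22:39→22:45; 11 h 45 min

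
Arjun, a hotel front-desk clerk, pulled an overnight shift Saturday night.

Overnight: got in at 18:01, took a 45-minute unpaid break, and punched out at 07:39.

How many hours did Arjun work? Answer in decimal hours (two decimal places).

12.88 hours

Overnight: 18:01 → midnight = 5 h 59 min; midnight → 07:39 = 7 h 39 min; span 13 h 38 min; less 45 min break → 12 h 53 min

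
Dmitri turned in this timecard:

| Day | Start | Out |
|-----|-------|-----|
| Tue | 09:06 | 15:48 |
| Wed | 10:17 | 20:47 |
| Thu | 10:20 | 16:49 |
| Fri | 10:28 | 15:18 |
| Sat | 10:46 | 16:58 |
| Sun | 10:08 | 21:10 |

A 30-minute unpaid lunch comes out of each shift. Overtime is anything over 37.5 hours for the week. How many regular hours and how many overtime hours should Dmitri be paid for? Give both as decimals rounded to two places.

Tue: 09:06–15:48 = 6 h 42 min; less 30 min break → 6 h 12 min
Wed: 10:17–20:47 = 10 h 30 min; less 30 min break → 10 h 0 min
Thu: 10:20–16:49 = 6 h 29 min; less 30 min break → 5 h 59 min
Fri: 10:28–15:18 = 4 h 50 min; less 30 min break → 4 h 20 min
Sat: 10:46–16:58 = 6 h 12 min; less 30 min break → 5 h 42 min
Sun: 10:08–21:10 = 11 h 2 min; less 30 min break → 10 h 32 min
Total worked: 42 h 45 min = 42.75 h.
Threshold 37.5 h → overtime 5 h 15 min, regular 37 h 30 min.

Regular 37.50 hours, overtime 5.25 hours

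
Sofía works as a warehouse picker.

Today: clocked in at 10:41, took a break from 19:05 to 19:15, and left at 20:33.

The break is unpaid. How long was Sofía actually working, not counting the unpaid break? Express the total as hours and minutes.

9 h 42 min

Today: 10:41–20:33 = 9 h 52 min; less 10 min break → 9 h 42 min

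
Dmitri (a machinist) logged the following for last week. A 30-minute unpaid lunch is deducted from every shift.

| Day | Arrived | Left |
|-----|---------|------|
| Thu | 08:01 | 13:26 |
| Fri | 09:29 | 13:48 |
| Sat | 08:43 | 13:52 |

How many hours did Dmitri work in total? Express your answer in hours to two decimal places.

13.38 hours

Thu: 08:01–13:26 = 5 h 25 min; less 30 min break → 4 h 55 min
Fri: 09:29–13:48 = 4 h 19 min; less 30 min break → 3 h 49 min
Sat: 08:43–13:52 = 5 h 9 min; less 30 min break → 4 h 39 min
Total: 4 h 55 min + 3 h 49 min + 4 h 39 min = 13 h 23 min.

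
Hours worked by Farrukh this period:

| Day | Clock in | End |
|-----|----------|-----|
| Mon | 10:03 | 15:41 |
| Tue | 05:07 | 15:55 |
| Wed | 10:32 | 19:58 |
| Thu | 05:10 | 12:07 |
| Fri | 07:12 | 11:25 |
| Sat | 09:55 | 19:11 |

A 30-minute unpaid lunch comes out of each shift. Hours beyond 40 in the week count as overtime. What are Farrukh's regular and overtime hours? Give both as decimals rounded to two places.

Mon: 10:03–15:41 = 5 h 38 min; less 30 min break → 5 h 8 min
Tue: 05:07–15:55 = 10 h 48 min; less 30 min break → 10 h 18 min
Wed: 10:32–19:58 = 9 h 26 min; less 30 min break → 8 h 56 min
Thu: 05:10–12:07 = 6 h 57 min; less 30 min break → 6 h 27 min
Fri: 07:12–11:25 = 4 h 13 min; less 30 min break → 3 h 43 min
Sat: 09:55–19:11 = 9 h 16 min; less 30 min break → 8 h 46 min
Total worked: 43 h 18 min = 43.30 h.
Threshold 40 h → overtime 3 h 18 min, regular 40 h 0 min.

Regular 40.00 hours, overtime 3.30 hours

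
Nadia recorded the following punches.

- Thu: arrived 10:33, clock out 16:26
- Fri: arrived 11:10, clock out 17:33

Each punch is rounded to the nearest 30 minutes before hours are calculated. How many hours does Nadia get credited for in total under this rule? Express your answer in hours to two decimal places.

12.50 hours

Thu: in 10:33→10:30, out 16:26→16:30; 6 h 0 min
Fri: in 11:10→11:00, out 17:33→17:30; 6 h 30 min
Total credited: 12 h 30 min.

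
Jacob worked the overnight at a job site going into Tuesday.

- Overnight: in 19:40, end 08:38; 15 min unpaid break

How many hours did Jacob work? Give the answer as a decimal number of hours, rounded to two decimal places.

Overnight: 19:40 → midnight = 4 h 20 min; midnight → 08:38 = 8 h 38 min; span 12 h 58 min; less 15 min break → 12 h 43 min

12.72 hours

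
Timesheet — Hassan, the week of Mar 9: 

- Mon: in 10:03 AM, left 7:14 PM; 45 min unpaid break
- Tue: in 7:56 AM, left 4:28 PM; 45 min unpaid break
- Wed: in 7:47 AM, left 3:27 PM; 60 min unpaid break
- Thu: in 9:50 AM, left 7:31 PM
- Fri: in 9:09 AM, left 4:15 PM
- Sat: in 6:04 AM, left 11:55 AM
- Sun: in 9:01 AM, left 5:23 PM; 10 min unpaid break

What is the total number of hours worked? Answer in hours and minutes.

Mon: 10:03 AM–7:14 PM = 9 h 11 min; less 45 min break → 8 h 26 min
Tue: 7:56 AM–4:28 PM = 8 h 32 min; less 45 min break → 7 h 47 min
Wed: 7:47 AM–3:27 PM = 7 h 40 min; less 60 min break → 6 h 40 min
Thu: 9:50 AM–7:31 PM = 9 h 41 min
Fri: 9:09 AM–4:15 PM = 7 h 6 min
Sat: 6:04 AM–11:55 AM = 5 h 51 min
Sun: 9:01 AM–5:23 PM = 8 h 22 min; less 10 min break → 8 h 12 min
Total: 8 h 26 min + 7 h 47 min + 6 h 40 min + 9 h 41 min + 7 h 6 min + 5 h 51 min + 8 h 12 min = 53 h 43 min.

53 h 43 min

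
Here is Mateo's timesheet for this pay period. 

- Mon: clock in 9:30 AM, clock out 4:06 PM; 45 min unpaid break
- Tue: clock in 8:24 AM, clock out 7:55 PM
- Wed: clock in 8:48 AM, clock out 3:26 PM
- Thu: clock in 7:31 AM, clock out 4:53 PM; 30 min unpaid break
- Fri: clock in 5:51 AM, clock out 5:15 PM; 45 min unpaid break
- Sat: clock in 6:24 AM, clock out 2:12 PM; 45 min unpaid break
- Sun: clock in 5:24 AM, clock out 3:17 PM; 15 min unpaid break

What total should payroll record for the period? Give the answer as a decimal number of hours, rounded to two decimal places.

Mon: 9:30 AM–4:06 PM = 6 h 36 min; less 45 min break → 5 h 51 min
Tue: 8:24 AM–7:55 PM = 11 h 31 min
Wed: 8:48 AM–3:26 PM = 6 h 38 min
Thu: 7:31 AM–4:53 PM = 9 h 22 min; less 30 min break → 8 h 52 min
Fri: 5:51 AM–5:15 PM = 11 h 24 min; less 45 min break → 10 h 39 min
Sat: 6:24 AM–2:12 PM = 7 h 48 min; less 45 min break → 7 h 3 min
Sun: 5:24 AM–3:17 PM = 9 h 53 min; less 15 min break → 9 h 38 min
Total: 5 h 51 min + 11 h 31 min + 6 h 38 min + 8 h 52 min + 10 h 39 min + 7 h 3 min + 9 h 38 min = 60 h 12 min.

60.20 hours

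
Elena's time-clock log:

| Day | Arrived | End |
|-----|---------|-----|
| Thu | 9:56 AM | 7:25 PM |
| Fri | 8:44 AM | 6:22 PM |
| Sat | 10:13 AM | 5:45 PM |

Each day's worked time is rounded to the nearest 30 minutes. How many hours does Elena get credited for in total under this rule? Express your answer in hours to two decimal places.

26.50 hours

Thu: 9:56 AM–7:25 PM = 9 h 29 min → rounds to 9 h 30 min
Fri: 8:44 AM–6:22 PM = 9 h 38 min → rounds to 9 h 30 min
Sat: 10:13 AM–5:45 PM = 7 h 32 min → rounds to 7 h 30 min
Total credited: 26 h 30 min.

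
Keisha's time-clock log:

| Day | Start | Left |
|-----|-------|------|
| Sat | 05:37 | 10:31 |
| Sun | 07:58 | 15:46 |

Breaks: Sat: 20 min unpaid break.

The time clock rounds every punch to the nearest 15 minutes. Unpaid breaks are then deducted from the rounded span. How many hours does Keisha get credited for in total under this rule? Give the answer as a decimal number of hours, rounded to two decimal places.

Sat: in 05:37→05:30, out 10:31→10:30; 5 h 0 min − 20 min = 4 h 40 min
Sun: in 07:58→08:00, out 15:46→15:45; 7 h 45 min
Total credited: 12 h 25 min.

12.42 hours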